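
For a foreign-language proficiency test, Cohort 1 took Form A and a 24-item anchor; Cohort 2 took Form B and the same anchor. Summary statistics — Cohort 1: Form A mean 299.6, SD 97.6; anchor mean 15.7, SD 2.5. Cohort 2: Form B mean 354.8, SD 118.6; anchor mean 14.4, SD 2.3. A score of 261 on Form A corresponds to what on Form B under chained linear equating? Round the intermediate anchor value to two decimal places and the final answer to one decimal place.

Form A → anchor (Cohort 1): v = (2.5/97.6)(261 − 299.6) + 15.7 = 14.71
anchor → Form B (Cohort 2): y = (118.6/2.3)(14.71 − 14.4) + 354.8 = 370.8

370.8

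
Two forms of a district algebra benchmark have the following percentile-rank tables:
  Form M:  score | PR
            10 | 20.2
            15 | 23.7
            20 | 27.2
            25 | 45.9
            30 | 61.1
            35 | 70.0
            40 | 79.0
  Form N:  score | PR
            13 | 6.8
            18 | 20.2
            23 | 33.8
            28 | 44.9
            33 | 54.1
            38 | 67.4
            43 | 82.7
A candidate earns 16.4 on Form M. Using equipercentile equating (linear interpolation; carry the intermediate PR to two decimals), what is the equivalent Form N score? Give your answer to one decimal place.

PR of 16.4 on Form M: 23.7 + (16.4 − 15)/(20 − 15) × (27.2 − 23.7) = 24.68
On Form N, PR 24.68 falls between score 18 (PR 20.2) and 23 (PR 33.8).
Interpolate: 18 + (24.68 − 20.2)/(33.8 − 20.2) × (23 − 18) = 19.6

19.6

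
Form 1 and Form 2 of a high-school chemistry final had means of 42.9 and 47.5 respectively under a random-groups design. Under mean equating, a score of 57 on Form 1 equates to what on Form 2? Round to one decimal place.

Mean equating: y = x + (M_Y − M_X) = 57 + (47.5 − 42.9) = 61.6

61.6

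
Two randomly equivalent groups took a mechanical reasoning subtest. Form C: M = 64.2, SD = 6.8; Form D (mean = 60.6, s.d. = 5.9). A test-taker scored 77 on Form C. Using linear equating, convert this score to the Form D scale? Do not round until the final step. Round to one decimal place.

71.7

Linear equating: y = (SD_Y/SD_X)(x − M_X) + M_Y
y = (5.9/6.8)(77 − 64.2) + 60.6
y = 0.867647 × 12.8 + 60.6 = 11.1059 + 60.6 = 71.7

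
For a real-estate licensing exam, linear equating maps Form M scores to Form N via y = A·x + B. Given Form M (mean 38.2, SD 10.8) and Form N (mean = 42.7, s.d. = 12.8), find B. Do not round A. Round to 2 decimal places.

A = SD_Y / SD_X = 12.8 / 10.8 = 1.185185
B = M_Y − A·M_X = 42.7 − 1.185185 × 38.2 = -2.57

-2.57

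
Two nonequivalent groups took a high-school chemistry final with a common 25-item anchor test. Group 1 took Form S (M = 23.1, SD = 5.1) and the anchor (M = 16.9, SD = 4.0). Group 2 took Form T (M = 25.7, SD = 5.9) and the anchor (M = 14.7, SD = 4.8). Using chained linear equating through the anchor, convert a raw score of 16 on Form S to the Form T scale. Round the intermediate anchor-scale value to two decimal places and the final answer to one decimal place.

21.6

Form S → anchor (Group 1): v = (4.0/5.1)(16 − 23.1) + 16.9 = 11.33
anchor → Form T (Group 2): y = (5.9/4.8)(11.33 − 14.7) + 25.7 = 21.6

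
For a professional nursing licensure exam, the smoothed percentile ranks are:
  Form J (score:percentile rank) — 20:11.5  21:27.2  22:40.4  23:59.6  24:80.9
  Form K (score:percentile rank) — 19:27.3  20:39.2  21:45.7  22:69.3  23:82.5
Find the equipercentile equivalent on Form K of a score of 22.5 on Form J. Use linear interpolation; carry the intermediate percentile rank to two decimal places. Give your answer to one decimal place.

PR of 22.5 on Form J: 40.4 + (22.5 − 22)/(23 − 22) × (59.6 − 40.4) = 50.00
On Form K, PR 50.00 falls between score 21 (PR 45.7) and 22 (PR 69.3).
Interpolate: 21 + (50.00 − 45.7)/(69.3 − 45.7) × (22 − 21) = 21.2

21.2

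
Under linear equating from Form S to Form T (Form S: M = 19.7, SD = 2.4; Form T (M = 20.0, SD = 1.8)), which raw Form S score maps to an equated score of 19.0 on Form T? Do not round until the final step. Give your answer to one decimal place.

18.4

Invert y = (SD_Y/SD_X)(x − M_X) + M_Y:
x = (SD_X/SD_Y)(y − M_Y) + M_X = (2.4/1.8)(19.0 − 20.0) + 19.7
x = 1.333333 × -1.000 + 19.7 = 18.4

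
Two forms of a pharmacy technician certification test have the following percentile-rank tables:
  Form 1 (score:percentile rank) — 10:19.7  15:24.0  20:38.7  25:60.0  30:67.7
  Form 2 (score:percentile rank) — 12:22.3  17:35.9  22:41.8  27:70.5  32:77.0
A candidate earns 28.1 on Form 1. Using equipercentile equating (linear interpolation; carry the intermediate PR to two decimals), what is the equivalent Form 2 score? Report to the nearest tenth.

26.0

PR of 28.1 on Form 1: 60.0 + (28.1 − 25)/(30 − 25) × (67.7 − 60.0) = 64.77
On Form 2, PR 64.77 falls between score 22 (PR 41.8) and 27 (PR 70.5).
Interpolate: 22 + (64.77 − 41.8)/(70.5 − 41.8) × (27 − 22) = 26.0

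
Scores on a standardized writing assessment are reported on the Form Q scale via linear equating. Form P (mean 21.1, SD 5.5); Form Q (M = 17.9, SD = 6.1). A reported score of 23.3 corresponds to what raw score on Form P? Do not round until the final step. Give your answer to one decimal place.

26.0

Invert y = (SD_Y/SD_X)(x − M_X) + M_Y:
x = (SD_X/SD_Y)(y − M_Y) + M_X = (5.5/6.1)(23.3 − 17.9) + 21.1
x = 0.901639 × 5.400 + 21.1 = 26.0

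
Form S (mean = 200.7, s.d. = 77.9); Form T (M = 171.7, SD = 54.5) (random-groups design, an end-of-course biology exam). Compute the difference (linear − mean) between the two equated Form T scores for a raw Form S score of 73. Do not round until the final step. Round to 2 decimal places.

Mean-equated: 73 + (171.7 − 200.7) = 44.00
Linear-equated: (54.5/77.9)(73 − 200.7) + 171.7 = 82.359
Difference = 82.359 − 44.00 = 38.36

38.36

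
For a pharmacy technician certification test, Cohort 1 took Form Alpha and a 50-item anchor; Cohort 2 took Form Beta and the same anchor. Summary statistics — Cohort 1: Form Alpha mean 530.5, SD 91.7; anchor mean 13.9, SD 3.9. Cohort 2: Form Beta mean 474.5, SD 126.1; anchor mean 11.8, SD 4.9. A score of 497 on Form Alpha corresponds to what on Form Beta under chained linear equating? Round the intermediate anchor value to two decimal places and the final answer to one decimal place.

492.0

Form Alpha → anchor (Cohort 1): v = (3.9/91.7)(497 − 530.5) + 13.9 = 12.48
anchor → Form Beta (Cohort 2): y = (126.1/4.9)(12.48 − 11.8) + 474.5 = 492.0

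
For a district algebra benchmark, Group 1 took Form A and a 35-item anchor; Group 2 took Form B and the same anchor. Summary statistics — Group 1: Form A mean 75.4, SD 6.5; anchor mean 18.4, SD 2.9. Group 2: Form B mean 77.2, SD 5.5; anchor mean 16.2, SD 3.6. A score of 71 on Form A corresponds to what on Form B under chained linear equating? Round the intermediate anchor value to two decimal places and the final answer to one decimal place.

Form A → anchor (Group 1): v = (2.9/6.5)(71 − 75.4) + 18.4 = 16.44
anchor → Form B (Group 2): y = (5.5/3.6)(16.44 − 16.2) + 77.2 = 77.6

77.6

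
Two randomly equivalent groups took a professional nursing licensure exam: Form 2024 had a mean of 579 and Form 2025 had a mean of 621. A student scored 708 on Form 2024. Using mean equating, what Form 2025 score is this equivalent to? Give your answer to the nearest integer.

Mean equating: y = x + (M_Y − M_X) = 708 + (621 − 579) = 750

750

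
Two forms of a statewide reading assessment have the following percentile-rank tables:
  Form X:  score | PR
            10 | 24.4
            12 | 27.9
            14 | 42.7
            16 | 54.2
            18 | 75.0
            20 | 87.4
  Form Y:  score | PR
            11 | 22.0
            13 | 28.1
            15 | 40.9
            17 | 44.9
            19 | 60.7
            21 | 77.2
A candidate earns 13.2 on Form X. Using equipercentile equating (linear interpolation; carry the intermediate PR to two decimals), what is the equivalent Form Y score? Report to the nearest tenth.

14.4

PR of 13.2 on Form X: 27.9 + (13.2 − 12)/(14 − 12) × (42.7 − 27.9) = 36.78
On Form Y, PR 36.78 falls between score 13 (PR 28.1) and 15 (PR 40.9).
Interpolate: 13 + (36.78 − 28.1)/(40.9 − 28.1) × (15 − 13) = 14.4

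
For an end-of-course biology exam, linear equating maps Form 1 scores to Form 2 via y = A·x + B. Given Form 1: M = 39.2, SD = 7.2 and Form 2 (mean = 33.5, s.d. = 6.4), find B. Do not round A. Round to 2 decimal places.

A = SD_Y / SD_X = 6.4 / 7.2 = 0.888889
B = M_Y − A·M_X = 33.5 − 0.888889 × 39.2 = -1.34

-1.34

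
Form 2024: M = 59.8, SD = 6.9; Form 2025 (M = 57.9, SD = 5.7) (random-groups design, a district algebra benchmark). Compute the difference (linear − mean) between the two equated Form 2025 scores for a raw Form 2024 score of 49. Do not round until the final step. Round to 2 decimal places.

Mean-equated: 49 + (57.9 − 59.8) = 47.10
Linear-equated: (5.7/6.9)(49 − 59.8) + 57.9 = 48.978
Difference = 48.978 − 47.10 = 1.88

1.88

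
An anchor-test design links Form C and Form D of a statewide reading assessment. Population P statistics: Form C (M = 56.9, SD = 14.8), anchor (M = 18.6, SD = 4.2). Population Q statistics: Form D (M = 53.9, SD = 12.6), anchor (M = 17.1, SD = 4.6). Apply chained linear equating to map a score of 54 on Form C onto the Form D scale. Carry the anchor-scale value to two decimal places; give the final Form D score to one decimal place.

Form C → anchor (Population P): v = (4.2/14.8)(54 − 56.9) + 18.6 = 17.78
anchor → Form D (Population Q): y = (12.6/4.6)(17.78 − 17.1) + 53.9 = 55.8

55.8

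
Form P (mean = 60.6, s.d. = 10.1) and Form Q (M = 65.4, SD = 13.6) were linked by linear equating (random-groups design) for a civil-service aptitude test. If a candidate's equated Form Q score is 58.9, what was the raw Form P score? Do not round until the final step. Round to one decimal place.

Invert y = (SD_Y/SD_X)(x − M_X) + M_Y:
x = (SD_X/SD_Y)(y − M_Y) + M_X = (10.1/13.6)(58.9 − 65.4) + 60.6
x = 0.742647 × -6.500 + 60.6 = 55.8

55.8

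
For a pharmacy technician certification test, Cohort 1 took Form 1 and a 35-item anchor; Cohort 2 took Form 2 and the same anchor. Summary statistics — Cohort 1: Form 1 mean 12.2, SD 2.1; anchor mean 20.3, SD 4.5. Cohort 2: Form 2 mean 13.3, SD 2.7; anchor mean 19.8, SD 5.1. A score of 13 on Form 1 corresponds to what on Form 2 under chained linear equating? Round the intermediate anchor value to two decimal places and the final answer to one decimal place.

Form 1 → anchor (Cohort 1): v = (4.5/2.1)(13 − 12.2) + 20.3 = 22.01
anchor → Form 2 (Cohort 2): y = (2.7/5.1)(22.01 − 19.8) + 13.3 = 14.5

14.5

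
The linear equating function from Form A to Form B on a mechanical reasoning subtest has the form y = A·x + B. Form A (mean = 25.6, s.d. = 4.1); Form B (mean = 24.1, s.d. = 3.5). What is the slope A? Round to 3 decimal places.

A = SD_Y / SD_X = 3.5 / 4.1 = 0.854

0.854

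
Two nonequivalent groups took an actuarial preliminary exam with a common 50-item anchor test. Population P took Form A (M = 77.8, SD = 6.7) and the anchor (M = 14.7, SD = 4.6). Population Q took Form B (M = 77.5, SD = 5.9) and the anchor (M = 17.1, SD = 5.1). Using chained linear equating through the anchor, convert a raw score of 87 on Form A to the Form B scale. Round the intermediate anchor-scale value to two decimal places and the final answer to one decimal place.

Form A → anchor (Population P): v = (4.6/6.7)(87 − 77.8) + 14.7 = 21.02
anchor → Form B (Population Q): y = (5.9/5.1)(21.02 − 17.1) + 77.5 = 82.0

82.0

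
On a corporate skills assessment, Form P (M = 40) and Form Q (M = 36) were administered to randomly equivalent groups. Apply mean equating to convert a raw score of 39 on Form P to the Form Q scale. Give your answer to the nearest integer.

Mean equating: y = x + (M_Y − M_X) = 39 + (36 − 40) = 35

35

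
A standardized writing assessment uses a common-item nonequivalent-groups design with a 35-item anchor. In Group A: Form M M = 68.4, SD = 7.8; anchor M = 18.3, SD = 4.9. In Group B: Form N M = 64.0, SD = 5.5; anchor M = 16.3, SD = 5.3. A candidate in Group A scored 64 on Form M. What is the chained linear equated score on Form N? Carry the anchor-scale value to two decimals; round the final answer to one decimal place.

Form M → anchor (Group A): v = (4.9/7.8)(64 − 68.4) + 18.3 = 15.54
anchor → Form N (Group B): y = (5.5/5.3)(15.54 − 16.3) + 64.0 = 63.2

63.2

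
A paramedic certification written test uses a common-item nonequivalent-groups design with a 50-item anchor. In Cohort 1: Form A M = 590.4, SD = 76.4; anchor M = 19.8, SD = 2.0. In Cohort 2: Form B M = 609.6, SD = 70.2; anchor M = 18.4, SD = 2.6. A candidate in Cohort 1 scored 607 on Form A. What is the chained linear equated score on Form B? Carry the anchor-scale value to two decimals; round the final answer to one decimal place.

Form A → anchor (Cohort 1): v = (2.0/76.4)(607 − 590.4) + 19.8 = 20.23
anchor → Form B (Cohort 2): y = (70.2/2.6)(20.23 − 18.4) + 609.6 = 659.0

659.0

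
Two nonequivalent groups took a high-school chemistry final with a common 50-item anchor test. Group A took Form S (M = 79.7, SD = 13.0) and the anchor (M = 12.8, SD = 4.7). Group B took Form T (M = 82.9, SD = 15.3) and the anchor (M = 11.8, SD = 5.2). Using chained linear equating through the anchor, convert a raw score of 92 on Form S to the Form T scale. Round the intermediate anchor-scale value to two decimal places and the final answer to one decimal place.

Form S → anchor (Group A): v = (4.7/13.0)(92 − 79.7) + 12.8 = 17.25
anchor → Form T (Group B): y = (15.3/5.2)(17.25 − 11.8) + 82.9 = 98.9

98.9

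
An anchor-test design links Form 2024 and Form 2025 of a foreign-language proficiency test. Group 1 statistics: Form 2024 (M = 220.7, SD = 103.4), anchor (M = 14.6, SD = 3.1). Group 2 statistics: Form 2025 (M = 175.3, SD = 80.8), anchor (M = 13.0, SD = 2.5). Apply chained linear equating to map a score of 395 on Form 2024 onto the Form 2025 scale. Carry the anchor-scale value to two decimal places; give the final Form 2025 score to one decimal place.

Form 2024 → anchor (Group 1): v = (3.1/103.4)(395 − 220.7) + 14.6 = 19.83
anchor → Form 2025 (Group 2): y = (80.8/2.5)(19.83 − 13.0) + 175.3 = 396.0

396.0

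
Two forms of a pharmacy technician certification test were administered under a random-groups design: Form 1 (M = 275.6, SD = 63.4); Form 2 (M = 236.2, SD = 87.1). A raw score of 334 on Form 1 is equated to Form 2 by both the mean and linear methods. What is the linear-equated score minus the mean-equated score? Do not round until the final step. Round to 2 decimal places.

Mean-equated: 334 + (236.2 − 275.6) = 294.60
Linear-equated: (87.1/63.4)(334 − 275.6) + 236.2 = 316.431
Difference = 316.431 − 294.60 = 21.83

21.83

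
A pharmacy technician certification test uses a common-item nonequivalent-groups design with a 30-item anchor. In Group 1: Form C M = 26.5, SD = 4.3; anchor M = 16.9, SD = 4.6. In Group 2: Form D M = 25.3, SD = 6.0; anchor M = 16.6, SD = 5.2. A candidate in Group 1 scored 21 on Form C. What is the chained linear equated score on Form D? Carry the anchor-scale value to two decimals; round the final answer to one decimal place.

Form C → anchor (Group 1): v = (4.6/4.3)(21 − 26.5) + 16.9 = 11.02
anchor → Form D (Group 2): y = (6.0/5.2)(11.02 − 16.6) + 25.3 = 18.9

18.9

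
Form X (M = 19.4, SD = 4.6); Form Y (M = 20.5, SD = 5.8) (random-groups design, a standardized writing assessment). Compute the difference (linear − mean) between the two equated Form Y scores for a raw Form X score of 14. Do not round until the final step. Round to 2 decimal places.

-1.41

Mean-equated: 14 + (20.5 − 19.4) = 15.10
Linear-equated: (5.8/4.6)(14 − 19.4) + 20.5 = 13.691
Difference = 13.691 − 15.10 = -1.41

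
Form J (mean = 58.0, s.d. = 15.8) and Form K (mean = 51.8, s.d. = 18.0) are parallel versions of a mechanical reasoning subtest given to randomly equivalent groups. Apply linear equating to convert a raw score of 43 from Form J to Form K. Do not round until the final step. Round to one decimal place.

Linear equating: y = (SD_Y/SD_X)(x − M_X) + M_Y
y = (18.0/15.8)(43 − 58.0) + 51.8
y = 1.139241 × -15.0 + 51.8 = -17.0886 + 51.8 = 34.7

34.7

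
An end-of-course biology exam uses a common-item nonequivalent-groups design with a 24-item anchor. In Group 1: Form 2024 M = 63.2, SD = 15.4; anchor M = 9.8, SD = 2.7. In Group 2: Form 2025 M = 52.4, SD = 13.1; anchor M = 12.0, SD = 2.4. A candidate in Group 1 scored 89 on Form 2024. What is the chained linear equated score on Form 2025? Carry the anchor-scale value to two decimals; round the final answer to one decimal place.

65.1

Form 2024 → anchor (Group 1): v = (2.7/15.4)(89 − 63.2) + 9.8 = 14.32
anchor → Form 2025 (Group 2): y = (13.1/2.4)(14.32 − 12.0) + 52.4 = 65.1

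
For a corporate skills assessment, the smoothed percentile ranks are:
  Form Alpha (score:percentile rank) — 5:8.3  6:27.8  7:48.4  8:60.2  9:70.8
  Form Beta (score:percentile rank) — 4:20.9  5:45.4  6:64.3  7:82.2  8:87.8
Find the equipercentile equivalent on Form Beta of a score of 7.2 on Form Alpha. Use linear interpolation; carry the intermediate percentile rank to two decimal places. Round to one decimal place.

PR of 7.2 on Form Alpha: 48.4 + (7.2 − 7)/(8 − 7) × (60.2 − 48.4) = 50.76
On Form Beta, PR 50.76 falls between score 5 (PR 45.4) and 6 (PR 64.3).
Interpolate: 5 + (50.76 − 45.4)/(64.3 − 45.4) × (6 − 5) = 5.3

5.3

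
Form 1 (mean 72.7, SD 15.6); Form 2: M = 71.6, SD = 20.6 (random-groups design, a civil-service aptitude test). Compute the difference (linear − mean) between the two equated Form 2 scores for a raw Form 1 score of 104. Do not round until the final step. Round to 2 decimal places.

10.03

Mean-equated: 104 + (71.6 − 72.7) = 102.90
Linear-equated: (20.6/15.6)(104 − 72.7) + 71.6 = 112.932
Difference = 112.932 − 102.90 = 10.03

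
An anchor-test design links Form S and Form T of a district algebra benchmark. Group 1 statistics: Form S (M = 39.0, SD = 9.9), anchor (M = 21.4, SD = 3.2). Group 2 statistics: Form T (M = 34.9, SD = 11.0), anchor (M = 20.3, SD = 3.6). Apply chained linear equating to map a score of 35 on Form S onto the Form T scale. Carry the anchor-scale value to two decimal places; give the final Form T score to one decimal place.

34.3

Form S → anchor (Group 1): v = (3.2/9.9)(35 − 39.0) + 21.4 = 20.11
anchor → Form T (Group 2): y = (11.0/3.6)(20.11 − 20.3) + 34.9 = 34.3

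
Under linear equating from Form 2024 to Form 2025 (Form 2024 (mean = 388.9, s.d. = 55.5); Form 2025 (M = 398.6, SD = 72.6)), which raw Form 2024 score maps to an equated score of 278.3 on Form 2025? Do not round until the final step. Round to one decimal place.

296.9

Invert y = (SD_Y/SD_X)(x − M_X) + M_Y:
x = (SD_X/SD_Y)(y − M_Y) + M_X = (55.5/72.6)(278.3 − 398.6) + 388.9
x = 0.764463 × -120.300 + 388.9 = 296.9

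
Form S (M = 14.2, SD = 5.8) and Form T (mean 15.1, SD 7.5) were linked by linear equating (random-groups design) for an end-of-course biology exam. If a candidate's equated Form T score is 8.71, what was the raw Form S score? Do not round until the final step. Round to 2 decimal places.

Invert y = (SD_Y/SD_X)(x − M_X) + M_Y:
x = (SD_X/SD_Y)(y − M_Y) + M_X = (5.8/7.5)(8.71 − 15.1) + 14.2
x = 0.773333 × -6.390 + 14.2 = 9.26

9.26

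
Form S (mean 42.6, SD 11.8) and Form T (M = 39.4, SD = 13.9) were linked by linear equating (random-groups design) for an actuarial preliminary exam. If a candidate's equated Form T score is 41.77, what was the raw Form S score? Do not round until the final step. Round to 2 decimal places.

Invert y = (SD_Y/SD_X)(x − M_X) + M_Y:
x = (SD_X/SD_Y)(y − M_Y) + M_X = (11.8/13.9)(41.77 − 39.4) + 42.6
x = 0.848921 × 2.370 + 42.6 = 44.61

44.61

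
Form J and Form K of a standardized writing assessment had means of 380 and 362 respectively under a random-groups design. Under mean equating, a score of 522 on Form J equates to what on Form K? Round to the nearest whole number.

504

Mean equating: y = x + (M_Y − M_X) = 522 + (362 − 380) = 504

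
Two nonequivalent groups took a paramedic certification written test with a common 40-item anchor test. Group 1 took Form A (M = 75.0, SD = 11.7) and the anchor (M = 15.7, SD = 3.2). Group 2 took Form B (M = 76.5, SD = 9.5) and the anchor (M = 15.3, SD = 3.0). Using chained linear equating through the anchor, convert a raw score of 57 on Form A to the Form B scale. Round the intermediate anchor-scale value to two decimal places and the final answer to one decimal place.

Form A → anchor (Group 1): v = (3.2/11.7)(57 − 75.0) + 15.7 = 10.78
anchor → Form B (Group 2): y = (9.5/3.0)(10.78 − 15.3) + 76.5 = 62.2

62.2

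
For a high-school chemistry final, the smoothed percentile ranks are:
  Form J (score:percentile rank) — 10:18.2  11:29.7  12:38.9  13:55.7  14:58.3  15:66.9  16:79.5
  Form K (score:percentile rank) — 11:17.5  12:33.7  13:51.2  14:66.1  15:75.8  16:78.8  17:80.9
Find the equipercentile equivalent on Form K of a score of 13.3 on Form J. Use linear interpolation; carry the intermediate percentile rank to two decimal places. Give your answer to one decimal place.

PR of 13.3 on Form J: 55.7 + (13.3 − 13)/(14 − 13) × (58.3 − 55.7) = 56.48
On Form K, PR 56.48 falls between score 13 (PR 51.2) and 14 (PR 66.1).
Interpolate: 13 + (56.48 − 51.2)/(66.1 − 51.2) × (14 − 13) = 13.4

13.4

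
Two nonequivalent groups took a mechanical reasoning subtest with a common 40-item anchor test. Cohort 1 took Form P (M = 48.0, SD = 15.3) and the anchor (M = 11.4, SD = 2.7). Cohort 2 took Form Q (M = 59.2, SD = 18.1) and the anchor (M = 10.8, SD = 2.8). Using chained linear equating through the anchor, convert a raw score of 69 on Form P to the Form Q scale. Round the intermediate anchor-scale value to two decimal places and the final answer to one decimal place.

87.1

Form P → anchor (Cohort 1): v = (2.7/15.3)(69 − 48.0) + 11.4 = 15.11
anchor → Form Q (Cohort 2): y = (18.1/2.8)(15.11 − 10.8) + 59.2 = 87.1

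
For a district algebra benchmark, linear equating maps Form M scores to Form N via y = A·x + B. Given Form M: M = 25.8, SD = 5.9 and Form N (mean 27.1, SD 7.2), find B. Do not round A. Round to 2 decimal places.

-4.38

A = SD_Y / SD_X = 7.2 / 5.9 = 1.220339
B = M_Y − A·M_X = 27.1 − 1.220339 × 25.8 = -4.38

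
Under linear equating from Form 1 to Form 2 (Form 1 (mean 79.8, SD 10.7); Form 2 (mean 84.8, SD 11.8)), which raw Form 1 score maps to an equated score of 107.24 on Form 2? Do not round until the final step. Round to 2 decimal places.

100.15

Invert y = (SD_Y/SD_X)(x − M_X) + M_Y:
x = (SD_X/SD_Y)(y − M_Y) + M_X = (10.7/11.8)(107.24 − 84.8) + 79.8
x = 0.906780 × 22.440 + 79.8 = 100.15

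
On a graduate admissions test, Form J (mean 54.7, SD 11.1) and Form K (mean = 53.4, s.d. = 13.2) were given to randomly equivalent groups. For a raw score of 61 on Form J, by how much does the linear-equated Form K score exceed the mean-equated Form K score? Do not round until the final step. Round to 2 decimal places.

1.19

Mean-equated: 61 + (53.4 − 54.7) = 59.70
Linear-equated: (13.2/11.1)(61 − 54.7) + 53.4 = 60.892
Difference = 60.892 − 59.70 = 1.19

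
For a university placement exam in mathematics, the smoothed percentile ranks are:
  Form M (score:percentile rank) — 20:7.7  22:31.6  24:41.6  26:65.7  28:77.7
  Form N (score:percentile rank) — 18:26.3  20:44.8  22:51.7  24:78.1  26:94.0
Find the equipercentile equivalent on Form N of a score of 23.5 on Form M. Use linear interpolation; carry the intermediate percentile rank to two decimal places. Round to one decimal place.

19.4

PR of 23.5 on Form M: 31.6 + (23.5 − 22)/(24 − 22) × (41.6 − 31.6) = 39.10
On Form N, PR 39.10 falls between score 18 (PR 26.3) and 20 (PR 44.8).
Interpolate: 18 + (39.10 − 26.3)/(44.8 − 26.3) × (20 − 18) = 19.4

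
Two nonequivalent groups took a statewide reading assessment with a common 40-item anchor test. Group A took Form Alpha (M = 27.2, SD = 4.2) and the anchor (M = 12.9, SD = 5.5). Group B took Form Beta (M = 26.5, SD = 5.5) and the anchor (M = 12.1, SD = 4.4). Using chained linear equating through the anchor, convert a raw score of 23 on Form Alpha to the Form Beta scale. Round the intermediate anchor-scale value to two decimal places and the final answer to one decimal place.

Form Alpha → anchor (Group A): v = (5.5/4.2)(23 − 27.2) + 12.9 = 7.40
anchor → Form Beta (Group B): y = (5.5/4.4)(7.40 − 12.1) + 26.5 = 20.6

20.6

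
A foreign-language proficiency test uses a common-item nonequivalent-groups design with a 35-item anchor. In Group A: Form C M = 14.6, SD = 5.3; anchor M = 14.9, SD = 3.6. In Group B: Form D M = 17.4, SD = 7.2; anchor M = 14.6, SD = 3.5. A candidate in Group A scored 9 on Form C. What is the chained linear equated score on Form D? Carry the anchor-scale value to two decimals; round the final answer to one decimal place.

Form C → anchor (Group A): v = (3.6/5.3)(9 − 14.6) + 14.9 = 11.10
anchor → Form D (Group B): y = (7.2/3.5)(11.10 − 14.6) + 17.4 = 10.2

10.2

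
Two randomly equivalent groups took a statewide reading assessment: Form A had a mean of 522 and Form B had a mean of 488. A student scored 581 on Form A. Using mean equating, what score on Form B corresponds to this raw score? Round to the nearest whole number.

547

Mean equating: y = x + (M_Y − M_X) = 581 + (488 − 522) = 547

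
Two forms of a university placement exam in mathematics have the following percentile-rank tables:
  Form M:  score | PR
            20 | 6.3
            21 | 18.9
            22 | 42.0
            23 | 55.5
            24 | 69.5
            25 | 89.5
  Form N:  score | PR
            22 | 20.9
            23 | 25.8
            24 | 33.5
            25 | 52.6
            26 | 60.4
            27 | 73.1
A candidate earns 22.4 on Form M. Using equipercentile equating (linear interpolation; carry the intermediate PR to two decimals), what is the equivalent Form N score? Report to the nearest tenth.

PR of 22.4 on Form M: 42.0 + (22.4 − 22)/(23 − 22) × (55.5 − 42.0) = 47.40
On Form N, PR 47.40 falls between score 24 (PR 33.5) and 25 (PR 52.6).
Interpolate: 24 + (47.40 − 33.5)/(52.6 − 33.5) × (25 − 24) = 24.7

24.7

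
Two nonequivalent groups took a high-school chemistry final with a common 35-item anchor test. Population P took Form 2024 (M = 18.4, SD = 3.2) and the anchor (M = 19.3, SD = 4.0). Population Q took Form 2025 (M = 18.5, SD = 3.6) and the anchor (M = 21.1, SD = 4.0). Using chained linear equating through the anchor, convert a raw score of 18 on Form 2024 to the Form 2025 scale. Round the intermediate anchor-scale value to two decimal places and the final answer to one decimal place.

Form 2024 → anchor (Population P): v = (4.0/3.2)(18 − 18.4) + 19.3 = 18.80
anchor → Form 2025 (Population Q): y = (3.6/4.0)(18.80 − 21.1) + 18.5 = 16.4

16.4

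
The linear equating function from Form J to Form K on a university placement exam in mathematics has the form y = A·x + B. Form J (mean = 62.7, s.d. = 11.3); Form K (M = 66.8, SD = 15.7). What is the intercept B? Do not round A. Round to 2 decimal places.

A = SD_Y / SD_X = 15.7 / 11.3 = 1.389381
B = M_Y − A·M_X = 66.8 − 1.389381 × 62.7 = -20.31

-20.31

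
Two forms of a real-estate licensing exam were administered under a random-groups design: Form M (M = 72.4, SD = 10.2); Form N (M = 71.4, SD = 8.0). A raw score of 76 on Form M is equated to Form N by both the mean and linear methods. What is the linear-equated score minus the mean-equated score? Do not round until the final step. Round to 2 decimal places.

Mean-equated: 76 + (71.4 − 72.4) = 75.00
Linear-equated: (8.0/10.2)(76 − 72.4) + 71.4 = 74.224
Difference = 74.224 − 75.00 = -0.78

-0.78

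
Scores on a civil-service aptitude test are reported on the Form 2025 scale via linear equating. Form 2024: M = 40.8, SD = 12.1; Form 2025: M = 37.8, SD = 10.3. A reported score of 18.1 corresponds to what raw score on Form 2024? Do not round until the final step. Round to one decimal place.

17.7

Invert y = (SD_Y/SD_X)(x − M_X) + M_Y:
x = (SD_X/SD_Y)(y − M_Y) + M_X = (12.1/10.3)(18.1 − 37.8) + 40.8
x = 1.174757 × -19.700 + 40.8 = 17.7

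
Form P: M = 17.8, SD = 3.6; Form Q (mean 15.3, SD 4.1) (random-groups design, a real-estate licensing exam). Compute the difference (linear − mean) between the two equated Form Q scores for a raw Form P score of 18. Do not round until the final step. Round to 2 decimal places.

Mean-equated: 18 + (15.3 − 17.8) = 15.50
Linear-equated: (4.1/3.6)(18 − 17.8) + 15.3 = 15.528
Difference = 15.528 − 15.50 = 0.03

0.03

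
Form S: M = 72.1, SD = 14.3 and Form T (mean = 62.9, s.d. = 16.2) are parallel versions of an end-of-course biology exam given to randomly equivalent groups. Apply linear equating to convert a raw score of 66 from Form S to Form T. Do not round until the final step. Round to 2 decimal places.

55.99

Linear equating: y = (SD_Y/SD_X)(x − M_X) + M_Y
y = (16.2/14.3)(66 − 72.1) + 62.9
y = 1.132867 × -6.1 + 62.9 = -6.9105 + 62.9 = 55.99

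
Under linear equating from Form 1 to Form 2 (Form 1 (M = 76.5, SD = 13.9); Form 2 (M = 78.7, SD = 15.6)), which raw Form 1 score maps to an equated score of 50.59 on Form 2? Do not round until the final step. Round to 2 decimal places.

Invert y = (SD_Y/SD_X)(x − M_X) + M_Y:
x = (SD_X/SD_Y)(y − M_Y) + M_X = (13.9/15.6)(50.59 − 78.7) + 76.5
x = 0.891026 × -28.110 + 76.5 = 51.45

51.45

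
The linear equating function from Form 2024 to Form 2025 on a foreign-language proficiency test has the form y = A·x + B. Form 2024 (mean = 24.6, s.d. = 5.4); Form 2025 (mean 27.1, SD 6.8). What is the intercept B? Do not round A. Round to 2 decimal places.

-3.88

A = SD_Y / SD_X = 6.8 / 5.4 = 1.259259
B = M_Y − A·M_X = 27.1 − 1.259259 × 24.6 = -3.88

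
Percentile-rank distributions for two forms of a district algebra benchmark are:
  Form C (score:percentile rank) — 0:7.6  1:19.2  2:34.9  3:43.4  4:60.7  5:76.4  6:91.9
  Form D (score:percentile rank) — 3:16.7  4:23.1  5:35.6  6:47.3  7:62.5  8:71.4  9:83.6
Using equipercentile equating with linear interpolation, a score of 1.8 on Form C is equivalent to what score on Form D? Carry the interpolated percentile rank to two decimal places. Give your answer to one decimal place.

PR of 1.8 on Form C: 19.2 + (1.8 − 1)/(2 − 1) × (34.9 − 19.2) = 31.76
On Form D, PR 31.76 falls between score 4 (PR 23.1) and 5 (PR 35.6).
Interpolate: 4 + (31.76 − 23.1)/(35.6 − 23.1) × (5 − 4) = 4.7

4.7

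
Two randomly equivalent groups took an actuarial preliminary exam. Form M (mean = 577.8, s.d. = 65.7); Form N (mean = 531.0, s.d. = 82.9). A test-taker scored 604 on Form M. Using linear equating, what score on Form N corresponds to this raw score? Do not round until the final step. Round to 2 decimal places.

Linear equating: y = (SD_Y/SD_X)(x − M_X) + M_Y
y = (82.9/65.7)(604 − 577.8) + 531.0
y = 1.261796 × 26.2 + 531.0 = 33.0591 + 531.0 = 564.06

564.06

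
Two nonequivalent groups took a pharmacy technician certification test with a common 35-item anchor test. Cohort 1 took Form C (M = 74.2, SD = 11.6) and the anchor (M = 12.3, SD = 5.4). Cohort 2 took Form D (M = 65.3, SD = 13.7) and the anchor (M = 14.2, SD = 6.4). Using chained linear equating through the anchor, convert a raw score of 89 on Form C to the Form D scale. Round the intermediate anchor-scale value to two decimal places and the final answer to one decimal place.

76.0

Form C → anchor (Cohort 1): v = (5.4/11.6)(89 − 74.2) + 12.3 = 19.19
anchor → Form D (Cohort 2): y = (13.7/6.4)(19.19 − 14.2) + 65.3 = 76.0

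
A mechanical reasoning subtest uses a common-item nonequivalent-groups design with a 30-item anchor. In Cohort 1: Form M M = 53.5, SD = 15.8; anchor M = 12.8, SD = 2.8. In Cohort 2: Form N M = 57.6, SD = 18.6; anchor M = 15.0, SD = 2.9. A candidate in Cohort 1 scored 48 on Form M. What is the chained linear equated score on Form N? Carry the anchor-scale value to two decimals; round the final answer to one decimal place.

Form M → anchor (Cohort 1): v = (2.8/15.8)(48 − 53.5) + 12.8 = 11.83
anchor → Form N (Cohort 2): y = (18.6/2.9)(11.83 − 15.0) + 57.6 = 37.3

37.3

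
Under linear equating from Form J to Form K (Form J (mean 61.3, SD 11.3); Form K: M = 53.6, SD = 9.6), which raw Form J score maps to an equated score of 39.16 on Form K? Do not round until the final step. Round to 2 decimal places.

44.30

Invert y = (SD_Y/SD_X)(x − M_X) + M_Y:
x = (SD_X/SD_Y)(y − M_Y) + M_X = (11.3/9.6)(39.16 − 53.6) + 61.3
x = 1.177083 × -14.440 + 61.3 = 44.30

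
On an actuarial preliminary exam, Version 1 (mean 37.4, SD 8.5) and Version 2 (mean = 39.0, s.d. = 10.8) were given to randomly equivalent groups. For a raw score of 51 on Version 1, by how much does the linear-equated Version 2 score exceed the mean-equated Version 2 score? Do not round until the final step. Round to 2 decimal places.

3.68

Mean-equated: 51 + (39.0 − 37.4) = 52.60
Linear-equated: (10.8/8.5)(51 − 37.4) + 39.0 = 56.280
Difference = 56.280 − 52.60 = 3.68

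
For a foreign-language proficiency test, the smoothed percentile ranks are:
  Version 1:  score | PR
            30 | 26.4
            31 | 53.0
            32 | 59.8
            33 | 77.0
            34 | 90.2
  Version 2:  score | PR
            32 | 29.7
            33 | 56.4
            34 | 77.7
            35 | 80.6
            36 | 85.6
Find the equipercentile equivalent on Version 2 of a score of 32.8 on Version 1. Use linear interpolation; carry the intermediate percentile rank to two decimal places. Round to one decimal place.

PR of 32.8 on Version 1: 59.8 + (32.8 − 32)/(33 − 32) × (77.0 − 59.8) = 73.56
On Version 2, PR 73.56 falls between score 33 (PR 56.4) and 34 (PR 77.7).
Interpolate: 33 + (73.56 − 56.4)/(77.7 − 56.4) × (34 − 33) = 33.8

33.8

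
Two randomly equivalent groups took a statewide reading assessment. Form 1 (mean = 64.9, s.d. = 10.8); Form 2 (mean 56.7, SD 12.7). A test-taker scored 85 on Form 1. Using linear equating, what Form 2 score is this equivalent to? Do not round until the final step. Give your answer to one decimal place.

Linear equating: y = (SD_Y/SD_X)(x − M_X) + M_Y
y = (12.7/10.8)(85 − 64.9) + 56.7
y = 1.175926 × 20.1 + 56.7 = 23.6361 + 56.7 = 80.3

80.3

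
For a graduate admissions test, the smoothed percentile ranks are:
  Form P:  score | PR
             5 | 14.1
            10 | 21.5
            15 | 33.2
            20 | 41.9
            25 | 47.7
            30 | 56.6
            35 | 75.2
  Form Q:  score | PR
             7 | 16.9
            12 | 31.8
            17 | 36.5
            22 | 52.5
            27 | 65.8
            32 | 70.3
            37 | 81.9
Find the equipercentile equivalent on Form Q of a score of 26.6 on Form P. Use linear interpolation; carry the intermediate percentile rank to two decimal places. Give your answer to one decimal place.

PR of 26.6 on Form P: 47.7 + (26.6 − 25)/(30 − 25) × (56.6 − 47.7) = 50.55
On Form Q, PR 50.55 falls between score 17 (PR 36.5) and 22 (PR 52.5).
Interpolate: 17 + (50.55 − 36.5)/(52.5 − 36.5) × (22 − 17) = 21.4

21.4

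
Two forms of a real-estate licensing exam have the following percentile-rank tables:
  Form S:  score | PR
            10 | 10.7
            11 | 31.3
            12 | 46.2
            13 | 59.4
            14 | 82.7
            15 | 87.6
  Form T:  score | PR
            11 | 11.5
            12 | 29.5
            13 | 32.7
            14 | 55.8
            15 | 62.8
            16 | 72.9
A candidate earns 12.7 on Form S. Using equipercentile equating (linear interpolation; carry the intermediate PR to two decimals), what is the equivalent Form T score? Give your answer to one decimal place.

14.0

PR of 12.7 on Form S: 46.2 + (12.7 − 12)/(13 − 12) × (59.4 − 46.2) = 55.44
On Form T, PR 55.44 falls between score 13 (PR 32.7) and 14 (PR 55.8).
Interpolate: 13 + (55.44 − 32.7)/(55.8 − 32.7) × (14 − 13) = 14.0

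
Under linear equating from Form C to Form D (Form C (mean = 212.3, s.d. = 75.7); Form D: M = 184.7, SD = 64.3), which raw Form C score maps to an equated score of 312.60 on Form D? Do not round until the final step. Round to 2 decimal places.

362.88

Invert y = (SD_Y/SD_X)(x − M_X) + M_Y:
x = (SD_X/SD_Y)(y − M_Y) + M_X = (75.7/64.3)(312.60 − 184.7) + 212.3
x = 1.177294 × 127.900 + 212.3 = 362.88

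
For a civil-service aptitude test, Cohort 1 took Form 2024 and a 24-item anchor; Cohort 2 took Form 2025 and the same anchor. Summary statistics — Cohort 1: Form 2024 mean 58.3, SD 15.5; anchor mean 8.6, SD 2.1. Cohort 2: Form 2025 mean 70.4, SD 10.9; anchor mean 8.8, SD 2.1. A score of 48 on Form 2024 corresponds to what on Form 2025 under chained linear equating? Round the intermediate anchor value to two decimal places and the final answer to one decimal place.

62.1

Form 2024 → anchor (Cohort 1): v = (2.1/15.5)(48 − 58.3) + 8.6 = 7.20
anchor → Form 2025 (Cohort 2): y = (10.9/2.1)(7.20 − 8.8) + 70.4 = 62.1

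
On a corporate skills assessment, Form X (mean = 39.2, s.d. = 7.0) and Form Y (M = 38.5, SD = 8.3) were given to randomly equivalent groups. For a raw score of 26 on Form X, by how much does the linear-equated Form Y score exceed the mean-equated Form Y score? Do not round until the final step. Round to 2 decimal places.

-2.45

Mean-equated: 26 + (38.5 − 39.2) = 25.30
Linear-equated: (8.3/7.0)(26 − 39.2) + 38.5 = 22.849
Difference = 22.849 − 25.30 = -2.45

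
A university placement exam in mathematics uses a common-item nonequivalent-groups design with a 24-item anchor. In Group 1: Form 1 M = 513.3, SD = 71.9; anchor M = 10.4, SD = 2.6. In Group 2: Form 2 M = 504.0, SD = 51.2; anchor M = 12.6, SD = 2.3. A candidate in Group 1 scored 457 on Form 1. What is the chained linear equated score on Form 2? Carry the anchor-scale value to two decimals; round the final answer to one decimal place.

409.6

Form 1 → anchor (Group 1): v = (2.6/71.9)(457 − 513.3) + 10.4 = 8.36
anchor → Form 2 (Group 2): y = (51.2/2.3)(8.36 − 12.6) + 504.0 = 409.6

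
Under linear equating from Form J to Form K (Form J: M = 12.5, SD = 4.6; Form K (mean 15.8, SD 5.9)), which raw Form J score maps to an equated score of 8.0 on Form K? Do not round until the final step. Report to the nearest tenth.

Invert y = (SD_Y/SD_X)(x − M_X) + M_Y:
x = (SD_X/SD_Y)(y − M_Y) + M_X = (4.6/5.9)(8.0 − 15.8) + 12.5
x = 0.779661 × -7.800 + 12.5 = 6.4

6.4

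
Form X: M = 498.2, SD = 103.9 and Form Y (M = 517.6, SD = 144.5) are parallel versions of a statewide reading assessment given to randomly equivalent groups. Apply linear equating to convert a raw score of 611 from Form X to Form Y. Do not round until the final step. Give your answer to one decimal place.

Linear equating: y = (SD_Y/SD_X)(x − M_X) + M_Y
y = (144.5/103.9)(611 − 498.2) + 517.6
y = 1.390760 × 112.8 + 517.6 = 156.8778 + 517.6 = 674.5

674.5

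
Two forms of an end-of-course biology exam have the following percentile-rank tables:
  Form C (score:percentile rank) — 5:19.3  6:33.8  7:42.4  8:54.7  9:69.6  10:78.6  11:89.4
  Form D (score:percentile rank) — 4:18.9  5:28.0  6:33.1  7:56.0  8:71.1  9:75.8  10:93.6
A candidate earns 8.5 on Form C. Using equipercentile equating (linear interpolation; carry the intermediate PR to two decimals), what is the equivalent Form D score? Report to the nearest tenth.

7.4

PR of 8.5 on Form C: 54.7 + (8.5 − 8)/(9 − 8) × (69.6 − 54.7) = 62.15
On Form D, PR 62.15 falls between score 7 (PR 56.0) and 8 (PR 71.1).
Interpolate: 7 + (62.15 − 56.0)/(71.1 − 56.0) × (8 − 7) = 7.4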